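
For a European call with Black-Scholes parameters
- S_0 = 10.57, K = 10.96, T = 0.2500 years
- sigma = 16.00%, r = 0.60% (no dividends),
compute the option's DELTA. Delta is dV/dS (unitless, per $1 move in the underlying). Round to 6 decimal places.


d1 = -0.3941560205; d2 = -0.4741560205
phi(d1) = 0.3691257093; exp(-qT) = 1.0000000000; exp(-rT) = 0.9985011244
N(d1) = 0.3467329267
Delta = exp(-qT) * N(d1) = 1.0000000000 * 0.3467329267 = 0.346733

Answer: Delta = 0.346733


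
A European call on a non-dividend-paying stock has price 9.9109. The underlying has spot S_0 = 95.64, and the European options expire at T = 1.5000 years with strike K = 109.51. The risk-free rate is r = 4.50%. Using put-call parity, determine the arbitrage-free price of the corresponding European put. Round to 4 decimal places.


Answer: Put price = 16.6329

Derivation:
Put-call parity: C - P = S_0 * exp(-qT) - K * exp(-rT).
S_0 * exp(-qT) = 95.6400 * 1.00000000 = 95.64000000
K * exp(-rT) = 109.5100 * 0.93472772 = 102.36203268
P = C - S*exp(-qT) + K*exp(-rT)
P = 9.9109 - 95.64000000 + 102.36203268 = 16.6329


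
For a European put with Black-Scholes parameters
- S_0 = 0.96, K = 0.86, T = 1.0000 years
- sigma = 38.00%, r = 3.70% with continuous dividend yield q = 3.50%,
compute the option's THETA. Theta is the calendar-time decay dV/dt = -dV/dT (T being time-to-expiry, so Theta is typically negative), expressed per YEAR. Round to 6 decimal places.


Answer: Theta = -0.058608

Derivation:
d1 = 0.4847391979; d2 = 0.1047391979
phi(d1) = 0.3547206934; exp(-qT) = 0.9656054163; exp(-rT) = 0.9636761353
Theta = -S*exp(-qT)*phi(d1)*sigma/(2*sqrt(T)) + r*K*exp(-rT)*N(-d2) - q*S*exp(-qT)*N(-d1)
N(-d1) = 0.3139306788; N(-d2) = 0.4582913788; sqrt(T) = 1.0000000000
Term 1 = -0.9600 * 0.9656054163 * 0.3547206934 * 0.3800 / (2 * 1.0000000000) = -0.0624756886
Term 2 = 0.0370 * 0.8600 * 0.9636761353 * 0.4582913788 = 0.0140531269
Term 3 = -0.0350 * 0.9600 * 0.9656054163 * 0.3139306788 = -0.0101852743
Theta = -0.0624756886 + (0.0140531269) + (-0.0101852743) = -0.058608


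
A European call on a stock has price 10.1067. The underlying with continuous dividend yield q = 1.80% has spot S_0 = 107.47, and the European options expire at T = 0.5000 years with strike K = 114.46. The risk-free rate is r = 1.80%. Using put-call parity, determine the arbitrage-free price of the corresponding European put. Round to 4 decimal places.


Answer: Put price = 17.0341

Derivation:
Put-call parity: C - P = S_0 * exp(-qT) - K * exp(-rT).
S_0 * exp(-qT) = 107.4700 * 0.99104038 = 106.50710951
K * exp(-rT) = 114.4600 * 0.99104038 = 113.43448175
P = C - S*exp(-qT) + K*exp(-rT)
P = 10.1067 - 106.50710951 + 113.43448175 = 17.0341


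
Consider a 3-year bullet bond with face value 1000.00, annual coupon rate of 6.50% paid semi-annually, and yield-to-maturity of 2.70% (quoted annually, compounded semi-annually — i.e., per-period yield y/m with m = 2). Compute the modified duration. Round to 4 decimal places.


Coupon per period c = face * coupon_rate / m = 32.500000
Periods per year m = 2; per-period yield y/m = 0.013500
Number of cashflows N = 6
Cashflows (t years, CF_t, discount factor 1/(1+y/m)^(m*t), PV):
  t = 0.5000: CF_t = 32.500000, DF = 0.986680, PV = 32.067094
  t = 1.0000: CF_t = 32.500000, DF = 0.973537, PV = 31.639955
  t = 1.5000: CF_t = 32.500000, DF = 0.960569, PV = 31.218505
  t = 2.0000: CF_t = 32.500000, DF = 0.947774, PV = 30.802669
  t = 2.5000: CF_t = 32.500000, DF = 0.935150, PV = 30.392372
  t = 3.0000: CF_t = 1032.500000, DF = 0.922694, PV = 952.681084
Price P = sum_t PV_t = 1108.801679
First compute Macaulay numerator sum_t t * PV_t:
  t * PV_t at t = 0.5000: 16.033547
  t * PV_t at t = 1.0000: 31.639955
  t * PV_t at t = 1.5000: 46.827758
  t * PV_t at t = 2.0000: 61.605338
  t * PV_t at t = 2.5000: 75.980930
  t * PV_t at t = 3.0000: 2858.043252
Macaulay duration D = 3090.130779 / 1108.801679 = 2.786910
Modified duration = D / (1 + y/m) = 2.786910 / (1 + 0.013500) = 2.749788

Answer: Modified duration = 2.7498


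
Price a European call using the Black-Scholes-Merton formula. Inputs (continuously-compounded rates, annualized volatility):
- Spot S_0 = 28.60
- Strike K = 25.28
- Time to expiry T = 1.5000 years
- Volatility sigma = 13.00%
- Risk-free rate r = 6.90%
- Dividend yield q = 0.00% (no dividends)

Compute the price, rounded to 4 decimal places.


Answer: Price = 5.9463

Derivation:
d1 = (ln(S/K) + (r - q + 0.5*sigma^2) * T) / (sigma * sqrt(T)) = 1.50466596
d2 = d1 - sigma * sqrt(T) = 1.34544912
exp(-rT) = 0.90167602; exp(-qT) = 1.00000000
C = S_0 * exp(-qT) * N(d1) - K * exp(-rT) * N(d2)
N(d1) = 0.93379501; N(d2) = 0.91075988
C = 28.6000 * 1.00000000 * 0.93379501 - 25.2800 * 0.90167602 * 0.91075988 = 5.9463


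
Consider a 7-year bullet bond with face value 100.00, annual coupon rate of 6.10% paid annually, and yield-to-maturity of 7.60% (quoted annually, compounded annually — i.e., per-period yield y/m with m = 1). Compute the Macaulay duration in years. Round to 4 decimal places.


Answer: Macaulay duration = 5.8490 years

Derivation:
Coupon per period c = face * coupon_rate / m = 6.100000
Periods per year m = 1; per-period yield y/m = 0.076000
Number of cashflows N = 7
Cashflows (t years, CF_t, discount factor 1/(1+y/m)^(m*t), PV):
  t = 1.0000: CF_t = 6.100000, DF = 0.929368, PV = 5.669145
  t = 2.0000: CF_t = 6.100000, DF = 0.863725, PV = 5.268722
  t = 3.0000: CF_t = 6.100000, DF = 0.802718, PV = 4.896582
  t = 4.0000: CF_t = 6.100000, DF = 0.746021, PV = 4.550727
  t = 5.0000: CF_t = 6.100000, DF = 0.693328, PV = 4.229300
  t = 6.0000: CF_t = 6.100000, DF = 0.644357, PV = 3.930576
  t = 7.0000: CF_t = 106.100000, DF = 0.598845, PV = 63.537407
Price P = sum_t PV_t = 92.082458
Macaulay numerator sum_t t * PV_t:
  t * PV_t at t = 1.0000: 5.669145
  t * PV_t at t = 2.0000: 10.537444
  t * PV_t at t = 3.0000: 14.689746
  t * PV_t at t = 4.0000: 18.202907
  t * PV_t at t = 5.0000: 21.146499
  t * PV_t at t = 6.0000: 23.583456
  t * PV_t at t = 7.0000: 444.761846
Macaulay duration D = (sum_t t * PV_t) / P = 538.591044 / 92.082458 = 5.849008


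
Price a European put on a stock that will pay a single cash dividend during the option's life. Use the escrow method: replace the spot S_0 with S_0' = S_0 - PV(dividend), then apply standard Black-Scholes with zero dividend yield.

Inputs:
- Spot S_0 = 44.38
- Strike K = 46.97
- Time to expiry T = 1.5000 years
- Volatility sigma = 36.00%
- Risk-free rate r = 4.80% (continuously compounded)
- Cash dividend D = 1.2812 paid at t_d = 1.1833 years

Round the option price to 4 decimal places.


Answer: Price = 7.8509

Derivation:
PV(D) = D * exp(-r * t_d) = 1.2812 * 0.94478452 = 1.21045793
S_0' = S_0 - PV(D) = 44.3800 - 1.21045793 = 43.16954207
d1 = (ln(S_0'/K) + (r + sigma^2/2)*T) / (sigma*sqrt(T)) = 0.19238951
d2 = d1 - sigma*sqrt(T) = -0.24851865
exp(-rT) = 0.93053090
N(-d1) = 0.42371856; N(-d2) = 0.59813343
P = K * exp(-rT) * N(-d2) - S_0' * N(-d1) = 46.9700 * 0.93053090 * 0.59813343 - 43.16954207 * 0.42371856 = 7.8509


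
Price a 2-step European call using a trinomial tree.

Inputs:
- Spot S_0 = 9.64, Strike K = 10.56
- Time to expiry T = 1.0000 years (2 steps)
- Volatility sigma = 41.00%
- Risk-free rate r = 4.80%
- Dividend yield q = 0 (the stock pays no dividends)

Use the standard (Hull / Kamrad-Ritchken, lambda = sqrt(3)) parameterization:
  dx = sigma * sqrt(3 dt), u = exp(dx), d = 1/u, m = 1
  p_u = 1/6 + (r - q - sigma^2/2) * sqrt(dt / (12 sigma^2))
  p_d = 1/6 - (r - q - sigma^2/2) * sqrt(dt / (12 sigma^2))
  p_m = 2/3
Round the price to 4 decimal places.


Answer: Price = V(0,0) = 1.3467

Derivation:
dt = T/N = 0.500000; dx = sigma*sqrt(3*dt) = 0.502145
u = exp(dx) = 1.652262; d = 1/u = 0.605231
p_u = 0.148719, p_m = 0.666667, p_d = 0.184615
Discount per step: exp(-r*dt) = 0.976286
Stock lattice S(k, j) with j the centered position index:
  k=0: S(0,+0) = 9.6400
  k=1: S(1,-1) = 5.8344; S(1,+0) = 9.6400; S(1,+1) = 15.9278
  k=2: S(2,-2) = 3.5312; S(2,-1) = 5.8344; S(2,+0) = 9.6400; S(2,+1) = 15.9278; S(2,+2) = 26.3169
Terminal payoffs V(N, j) = max(S_T - K, 0):
  V(2,-2) = 0.000000; V(2,-1) = 0.000000; V(2,+0) = 0.000000; V(2,+1) = 5.367808; V(2,+2) = 15.756915
Backward induction: V(k, j) = exp(-r*dt) * [p_u * V(k+1, j+1) + p_m * V(k+1, j) + p_d * V(k+1, j-1)]
  V(1,-1) = exp(-r*dt) * [p_u*0.000000 + p_m*0.000000 + p_d*0.000000] = 0.000000
  V(1,+0) = exp(-r*dt) * [p_u*5.367808 + p_m*0.000000 + p_d*0.000000] = 0.779362
  V(1,+1) = exp(-r*dt) * [p_u*15.756915 + p_m*5.367808 + p_d*0.000000] = 5.781453
  V(0,+0) = exp(-r*dt) * [p_u*5.781453 + p_m*0.779362 + p_d*0.000000] = 1.346674


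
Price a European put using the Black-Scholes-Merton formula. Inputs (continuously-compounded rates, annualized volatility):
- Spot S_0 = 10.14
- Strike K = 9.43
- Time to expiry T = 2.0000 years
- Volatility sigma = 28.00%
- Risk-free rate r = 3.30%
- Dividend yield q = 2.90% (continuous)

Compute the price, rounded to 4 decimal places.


d1 = (ln(S/K) + (r - q + 0.5*sigma^2) * T) / (sigma * sqrt(T)) = 0.40151518
d2 = d1 - sigma * sqrt(T) = 0.00553539
exp(-rT) = 0.93613086; exp(-qT) = 0.94364995
P = K * exp(-rT) * N(-d2) - S_0 * exp(-qT) * N(-d1)
N(-d1) = 0.34402043; N(-d2) = 0.49779171
P = 9.4300 * 0.93613086 * 0.49779171 - 10.1400 * 0.94364995 * 0.34402043 = 1.1026

Answer: Price = 1.1026


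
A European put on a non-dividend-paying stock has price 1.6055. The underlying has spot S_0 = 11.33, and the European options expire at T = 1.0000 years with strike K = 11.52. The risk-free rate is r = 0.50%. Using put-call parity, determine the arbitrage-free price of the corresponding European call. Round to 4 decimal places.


Put-call parity: C - P = S_0 * exp(-qT) - K * exp(-rT).
S_0 * exp(-qT) = 11.3300 * 1.00000000 = 11.33000000
K * exp(-rT) = 11.5200 * 0.99501248 = 11.46254376
C = P + S*exp(-qT) - K*exp(-rT)
C = 1.6055 + 11.33000000 - 11.46254376 = 1.4730

Answer: Call price = 1.4730


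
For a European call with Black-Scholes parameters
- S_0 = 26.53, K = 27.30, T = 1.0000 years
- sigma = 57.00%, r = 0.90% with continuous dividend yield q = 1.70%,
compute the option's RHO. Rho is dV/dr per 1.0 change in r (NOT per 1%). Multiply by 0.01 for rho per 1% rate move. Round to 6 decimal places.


d1 = 0.2207709929; d2 = -0.3492290071
phi(d1) = 0.3893375987; exp(-qT) = 0.9831436846; exp(-rT) = 0.9910403788
N(d2) = 0.3634586955
Rho = K*T*exp(-rT)*N(d2) = 27.3000 * 1.0000 * 0.9910403788 * 0.3634586955 = 9.833521

Answer: Rho = 9.833521


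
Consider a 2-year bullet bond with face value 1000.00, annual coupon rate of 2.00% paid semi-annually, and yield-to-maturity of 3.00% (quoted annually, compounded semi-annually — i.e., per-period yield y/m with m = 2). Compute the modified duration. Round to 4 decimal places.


Coupon per period c = face * coupon_rate / m = 10.000000
Periods per year m = 2; per-period yield y/m = 0.015000
Number of cashflows N = 4
Cashflows (t years, CF_t, discount factor 1/(1+y/m)^(m*t), PV):
  t = 0.5000: CF_t = 10.000000, DF = 0.985222, PV = 9.852217
  t = 1.0000: CF_t = 10.000000, DF = 0.970662, PV = 9.706617
  t = 1.5000: CF_t = 10.000000, DF = 0.956317, PV = 9.563170
  t = 2.0000: CF_t = 1010.000000, DF = 0.942184, PV = 951.606073
Price P = sum_t PV_t = 980.728077
First compute Macaulay numerator sum_t t * PV_t:
  t * PV_t at t = 0.5000: 4.926108
  t * PV_t at t = 1.0000: 9.706617
  t * PV_t at t = 1.5000: 14.344755
  t * PV_t at t = 2.0000: 1903.212145
Macaulay duration D = 1932.189626 / 980.728077 = 1.970158
Modified duration = D / (1 + y/m) = 1.970158 / (1 + 0.015000) = 1.941043

Answer: Modified duration = 1.9410


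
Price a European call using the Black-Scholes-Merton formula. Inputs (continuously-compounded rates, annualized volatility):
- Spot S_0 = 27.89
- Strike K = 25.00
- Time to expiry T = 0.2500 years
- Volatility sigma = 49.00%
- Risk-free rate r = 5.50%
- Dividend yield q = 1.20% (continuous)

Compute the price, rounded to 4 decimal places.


d1 = (ln(S/K) + (r - q + 0.5*sigma^2) * T) / (sigma * sqrt(T)) = 0.61287705
d2 = d1 - sigma * sqrt(T) = 0.36787705
exp(-rT) = 0.98634410; exp(-qT) = 0.99700450
C = S_0 * exp(-qT) * N(d1) - K * exp(-rT) * N(d2)
N(d1) = 0.73002118; N(d2) = 0.64351754
C = 27.8900 * 0.99700450 * 0.73002118 - 25.0000 * 0.98634410 * 0.64351754 = 4.4311

Answer: Price = 4.4311


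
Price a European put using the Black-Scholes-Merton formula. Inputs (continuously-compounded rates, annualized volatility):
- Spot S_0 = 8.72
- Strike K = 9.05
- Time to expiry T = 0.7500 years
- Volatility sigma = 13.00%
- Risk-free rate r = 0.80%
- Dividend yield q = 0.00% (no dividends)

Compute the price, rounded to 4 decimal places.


d1 = (ln(S/K) + (r - q + 0.5*sigma^2) * T) / (sigma * sqrt(T)) = -0.22035257
d2 = d1 - sigma * sqrt(T) = -0.33293587
exp(-rT) = 0.99401796; exp(-qT) = 1.00000000
P = K * exp(-rT) * N(-d2) - S_0 * exp(-qT) * N(-d1)
N(-d1) = 0.58720171; N(-d2) = 0.63040865
P = 9.0500 * 0.99401796 * 0.63040865 - 8.7200 * 1.00000000 * 0.58720171 = 0.5507

Answer: Price = 0.5507


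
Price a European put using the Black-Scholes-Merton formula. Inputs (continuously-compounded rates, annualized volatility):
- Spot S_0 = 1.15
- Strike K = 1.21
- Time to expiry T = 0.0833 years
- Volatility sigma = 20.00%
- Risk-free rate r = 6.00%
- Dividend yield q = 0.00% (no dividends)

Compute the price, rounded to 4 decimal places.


d1 = (ln(S/K) + (r - q + 0.5*sigma^2) * T) / (sigma * sqrt(T)) = -0.76562290
d2 = d1 - sigma * sqrt(T) = -0.82334638
exp(-rT) = 0.99501447; exp(-qT) = 1.00000000
P = K * exp(-rT) * N(-d2) - S_0 * exp(-qT) * N(-d1)
N(-d1) = 0.77804964; N(-d2) = 0.79484448
P = 1.2100 * 0.99501447 * 0.79484448 - 1.1500 * 1.00000000 * 0.77804964 = 0.0622

Answer: Price = 0.0622


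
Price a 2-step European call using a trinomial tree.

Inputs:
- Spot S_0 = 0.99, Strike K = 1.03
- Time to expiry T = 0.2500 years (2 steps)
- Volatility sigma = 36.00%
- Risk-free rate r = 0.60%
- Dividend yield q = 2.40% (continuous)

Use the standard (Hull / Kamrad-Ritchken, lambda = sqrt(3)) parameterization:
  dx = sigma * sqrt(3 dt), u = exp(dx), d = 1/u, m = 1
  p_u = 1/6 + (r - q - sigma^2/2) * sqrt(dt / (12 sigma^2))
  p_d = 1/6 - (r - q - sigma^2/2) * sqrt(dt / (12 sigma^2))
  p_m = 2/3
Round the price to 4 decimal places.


dt = T/N = 0.125000; dx = sigma*sqrt(3*dt) = 0.220454
u = exp(dx) = 1.246643; d = 1/u = 0.802154
p_u = 0.143192, p_m = 0.666667, p_d = 0.190141
Discount per step: exp(-r*dt) = 0.999250
Stock lattice S(k, j) with j the centered position index:
  k=0: S(0,+0) = 0.9900
  k=1: S(1,-1) = 0.7941; S(1,+0) = 0.9900; S(1,+1) = 1.2342
  k=2: S(2,-2) = 0.6370; S(2,-1) = 0.7941; S(2,+0) = 0.9900; S(2,+1) = 1.2342; S(2,+2) = 1.5386
Terminal payoffs V(N, j) = max(S_T - K, 0):
  V(2,-2) = 0.000000; V(2,-1) = 0.000000; V(2,+0) = 0.000000; V(2,+1) = 0.204176; V(2,+2) = 0.508577
Backward induction: V(k, j) = exp(-r*dt) * [p_u * V(k+1, j+1) + p_m * V(k+1, j) + p_d * V(k+1, j-1)]
  V(1,-1) = exp(-r*dt) * [p_u*0.000000 + p_m*0.000000 + p_d*0.000000] = 0.000000
  V(1,+0) = exp(-r*dt) * [p_u*0.204176 + p_m*0.000000 + p_d*0.000000] = 0.029215
  V(1,+1) = exp(-r*dt) * [p_u*0.508577 + p_m*0.204176 + p_d*0.000000] = 0.208785
  V(0,+0) = exp(-r*dt) * [p_u*0.208785 + p_m*0.029215 + p_d*0.000000] = 0.049336

Answer: Price = V(0,0) = 0.0493


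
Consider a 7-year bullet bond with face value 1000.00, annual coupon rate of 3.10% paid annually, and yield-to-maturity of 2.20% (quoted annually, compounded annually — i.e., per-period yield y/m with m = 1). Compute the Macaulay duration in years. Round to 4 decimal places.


Answer: Macaulay duration = 6.4190 years

Derivation:
Coupon per period c = face * coupon_rate / m = 31.000000
Periods per year m = 1; per-period yield y/m = 0.022000
Number of cashflows N = 7
Cashflows (t years, CF_t, discount factor 1/(1+y/m)^(m*t), PV):
  t = 1.0000: CF_t = 31.000000, DF = 0.978474, PV = 30.332681
  t = 2.0000: CF_t = 31.000000, DF = 0.957411, PV = 29.679727
  t = 3.0000: CF_t = 31.000000, DF = 0.936801, PV = 29.040829
  t = 4.0000: CF_t = 31.000000, DF = 0.916635, PV = 28.415684
  t = 5.0000: CF_t = 31.000000, DF = 0.896903, PV = 27.803996
  t = 6.0000: CF_t = 31.000000, DF = 0.877596, PV = 27.205475
  t = 7.0000: CF_t = 1031.000000, DF = 0.858704, PV = 885.324320
Price P = sum_t PV_t = 1057.802712
Macaulay numerator sum_t t * PV_t:
  t * PV_t at t = 1.0000: 30.332681
  t * PV_t at t = 2.0000: 59.359454
  t * PV_t at t = 3.0000: 87.122486
  t * PV_t at t = 4.0000: 113.662735
  t * PV_t at t = 5.0000: 139.019979
  t * PV_t at t = 6.0000: 163.232852
  t * PV_t at t = 7.0000: 6197.270242
Macaulay duration D = (sum_t t * PV_t) / P = 6790.000430 / 1057.802712 = 6.418967


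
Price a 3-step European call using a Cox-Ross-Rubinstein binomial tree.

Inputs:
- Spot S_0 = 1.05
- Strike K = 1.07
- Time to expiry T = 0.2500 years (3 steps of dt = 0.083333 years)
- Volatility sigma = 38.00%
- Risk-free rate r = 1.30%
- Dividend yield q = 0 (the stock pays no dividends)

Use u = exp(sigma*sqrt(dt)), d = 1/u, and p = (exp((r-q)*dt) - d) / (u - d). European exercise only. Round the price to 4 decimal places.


Answer: Price = V(0,0) = 0.0785

Derivation:
dt = T/N = 0.083333
u = exp(sigma*sqrt(dt)) = 1.115939; d = 1/u = 0.896106
p = (exp((r-q)*dt) - d) / (u - d) = 0.477534
Discount per step: exp(-r*dt) = 0.998917
Stock lattice S(k, i) with i counting down-moves:
  k=0: S(0,0) = 1.0500
  k=1: S(1,0) = 1.1717; S(1,1) = 0.9409
  k=2: S(2,0) = 1.3076; S(2,1) = 1.0500; S(2,2) = 0.8432
  k=3: S(3,0) = 1.4592; S(3,1) = 1.1717; S(3,2) = 0.9409; S(3,3) = 0.7556
Terminal payoffs V(N, i) = max(S_T - K, 0):
  V(3,0) = 0.389188; V(3,1) = 0.101736; V(3,2) = 0.000000; V(3,3) = 0.000000
Backward induction: V(k, i) = exp(-r*dt) * [p * V(k+1, i) + (1-p) * V(k+1, i+1)].
  V(2,0) = exp(-r*dt) * [p*0.389188 + (1-p)*0.101736] = 0.238745
  V(2,1) = exp(-r*dt) * [p*0.101736 + (1-p)*0.000000] = 0.048530
  V(2,2) = exp(-r*dt) * [p*0.000000 + (1-p)*0.000000] = 0.000000
  V(1,0) = exp(-r*dt) * [p*0.238745 + (1-p)*0.048530] = 0.139213
  V(1,1) = exp(-r*dt) * [p*0.048530 + (1-p)*0.000000] = 0.023150
  V(0,0) = exp(-r*dt) * [p*0.139213 + (1-p)*0.023150] = 0.078489


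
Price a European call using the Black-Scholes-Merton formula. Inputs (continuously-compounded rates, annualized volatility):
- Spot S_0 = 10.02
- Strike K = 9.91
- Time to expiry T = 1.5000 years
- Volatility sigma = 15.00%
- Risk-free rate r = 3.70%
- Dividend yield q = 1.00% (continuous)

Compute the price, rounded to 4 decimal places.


d1 = (ln(S/K) + (r - q + 0.5*sigma^2) * T) / (sigma * sqrt(T)) = 0.37239727
d2 = d1 - sigma * sqrt(T) = 0.18868554
exp(-rT) = 0.94601202; exp(-qT) = 0.98511194
C = S_0 * exp(-qT) * N(d1) - K * exp(-rT) * N(d2)
N(d1) = 0.64520146; N(d2) = 0.57483036
C = 10.0200 * 0.98511194 * 0.64520146 - 9.9100 * 0.94601202 * 0.57483036 = 0.9796

Answer: Price = 0.9796


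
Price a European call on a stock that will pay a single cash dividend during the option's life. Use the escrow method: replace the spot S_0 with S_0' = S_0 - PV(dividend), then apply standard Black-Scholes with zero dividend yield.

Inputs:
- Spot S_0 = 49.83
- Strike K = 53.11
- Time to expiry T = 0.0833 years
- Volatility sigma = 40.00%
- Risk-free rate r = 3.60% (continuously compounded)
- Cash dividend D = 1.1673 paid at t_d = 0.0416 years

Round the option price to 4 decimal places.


Answer: Price = 0.7932

Derivation:
PV(D) = D * exp(-r * t_d) = 1.1673 * 0.99850352 = 1.16555316
S_0' = S_0 - PV(D) = 49.8300 - 1.16555316 = 48.66444684
d1 = (ln(S_0'/K) + (r + sigma^2/2)*T) / (sigma*sqrt(T)) = -0.67350164
d2 = d1 - sigma*sqrt(T) = -0.78894860
exp(-rT) = 0.99700569
N(d1) = 0.25031410; N(d2) = 0.21507102
C = S_0' * N(d1) - K * exp(-rT) * N(d2) = 48.66444684 * 0.25031410 - 53.1100 * 0.99700569 * 0.21507102 = 0.7932


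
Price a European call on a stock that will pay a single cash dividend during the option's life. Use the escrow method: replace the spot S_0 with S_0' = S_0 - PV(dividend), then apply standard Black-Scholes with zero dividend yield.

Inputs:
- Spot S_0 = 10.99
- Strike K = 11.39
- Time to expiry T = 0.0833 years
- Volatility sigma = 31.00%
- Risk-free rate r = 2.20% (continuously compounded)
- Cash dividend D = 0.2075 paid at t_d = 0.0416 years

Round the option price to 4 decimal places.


Answer: Price = 0.1692

Derivation:
PV(D) = D * exp(-r * t_d) = 0.2075 * 0.99908522 = 0.20731018
S_0' = S_0 - PV(D) = 10.9900 - 0.20731018 = 10.78268982
d1 = (ln(S_0'/K) + (r + sigma^2/2)*T) / (sigma*sqrt(T)) = -0.54719791
d2 = d1 - sigma*sqrt(T) = -0.63666930
exp(-rT) = 0.99816908
N(d1) = 0.29212139; N(d2) = 0.26217014
C = S_0' * N(d1) - K * exp(-rT) * N(d2) = 10.78268982 * 0.29212139 - 11.3900 * 0.99816908 * 0.26217014 = 0.1692


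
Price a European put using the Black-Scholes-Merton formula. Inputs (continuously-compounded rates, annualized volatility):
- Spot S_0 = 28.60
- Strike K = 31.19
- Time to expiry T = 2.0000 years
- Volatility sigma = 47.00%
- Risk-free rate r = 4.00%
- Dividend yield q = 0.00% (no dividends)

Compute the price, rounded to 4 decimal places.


d1 = (ln(S/K) + (r - q + 0.5*sigma^2) * T) / (sigma * sqrt(T)) = 0.32227398
d2 = d1 - sigma * sqrt(T) = -0.34240640
exp(-rT) = 0.92311635; exp(-qT) = 1.00000000
P = K * exp(-rT) * N(-d2) - S_0 * exp(-qT) * N(-d1)
N(-d1) = 0.37362257; N(-d2) = 0.63397746
P = 31.1900 * 0.92311635 * 0.63397746 - 28.6000 * 1.00000000 * 0.37362257 = 7.5679

Answer: Price = 7.5679


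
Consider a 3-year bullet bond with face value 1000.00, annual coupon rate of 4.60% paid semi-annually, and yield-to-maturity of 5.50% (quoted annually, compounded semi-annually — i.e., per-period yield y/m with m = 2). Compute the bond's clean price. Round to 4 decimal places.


Answer: Price = 975.4193

Derivation:
Coupon per period c = face * coupon_rate / m = 23.000000
Periods per year m = 2; per-period yield y/m = 0.027500
Number of cashflows N = 6
Cashflows (t years, CF_t, discount factor 1/(1+y/m)^(m*t), PV):
  t = 0.5000: CF_t = 23.000000, DF = 0.973236, PV = 22.384428
  t = 1.0000: CF_t = 23.000000, DF = 0.947188, PV = 21.785332
  t = 1.5000: CF_t = 23.000000, DF = 0.921838, PV = 21.202269
  t = 2.0000: CF_t = 23.000000, DF = 0.897166, PV = 20.634812
  t = 2.5000: CF_t = 23.000000, DF = 0.873154, PV = 20.082542
  t = 3.0000: CF_t = 1023.000000, DF = 0.849785, PV = 869.329967
Price P = sum_t PV_t = 975.419349


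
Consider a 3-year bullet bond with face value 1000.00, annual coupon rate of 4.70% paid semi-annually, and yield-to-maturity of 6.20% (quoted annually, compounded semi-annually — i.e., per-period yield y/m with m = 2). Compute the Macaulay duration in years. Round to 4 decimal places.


Answer: Macaulay duration = 2.8288 years

Derivation:
Coupon per period c = face * coupon_rate / m = 23.500000
Periods per year m = 2; per-period yield y/m = 0.031000
Number of cashflows N = 6
Cashflows (t years, CF_t, discount factor 1/(1+y/m)^(m*t), PV):
  t = 0.5000: CF_t = 23.500000, DF = 0.969932, PV = 22.793404
  t = 1.0000: CF_t = 23.500000, DF = 0.940768, PV = 22.108055
  t = 1.5000: CF_t = 23.500000, DF = 0.912481, PV = 21.443312
  t = 2.0000: CF_t = 23.500000, DF = 0.885045, PV = 20.798557
  t = 2.5000: CF_t = 23.500000, DF = 0.858434, PV = 20.173188
  t = 3.0000: CF_t = 1023.500000, DF = 0.832622, PV = 852.188865
Price P = sum_t PV_t = 959.505381
Macaulay numerator sum_t t * PV_t:
  t * PV_t at t = 0.5000: 11.396702
  t * PV_t at t = 1.0000: 22.108055
  t * PV_t at t = 1.5000: 32.164968
  t * PV_t at t = 2.0000: 41.597114
  t * PV_t at t = 2.5000: 50.432970
  t * PV_t at t = 3.0000: 2556.566595
Macaulay duration D = (sum_t t * PV_t) / P = 2714.266404 / 959.505381 = 2.828818


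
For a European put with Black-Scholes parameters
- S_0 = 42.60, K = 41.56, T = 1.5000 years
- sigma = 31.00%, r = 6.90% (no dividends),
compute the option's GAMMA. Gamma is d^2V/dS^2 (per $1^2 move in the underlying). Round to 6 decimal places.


d1 = 0.5275386702; d2 = 0.1478677601
phi(d1) = 0.3471191947; exp(-qT) = 1.0000000000; exp(-rT) = 0.9016760227
Gamma = exp(-qT) * phi(d1) / (S * sigma * sqrt(T)) = 1.0000000000 * 0.3471191947 / (42.6000 * 0.3100 * 1.2247448714) = 0.021462

Answer: Gamma = 0.021462


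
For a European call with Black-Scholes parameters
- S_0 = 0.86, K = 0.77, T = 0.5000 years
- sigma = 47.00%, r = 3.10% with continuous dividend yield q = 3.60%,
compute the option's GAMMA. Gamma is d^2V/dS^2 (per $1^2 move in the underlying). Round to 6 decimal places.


d1 = 0.4912643150; d2 = 0.1589241279
phi(d1) = 0.3535929639; exp(-qT) = 0.9821610324; exp(-rT) = 0.9846195068
Gamma = exp(-qT) * phi(d1) / (S * sigma * sqrt(T)) = 0.9821610324 * 0.3535929639 / (0.8600 * 0.4700 * 0.7071067812) = 1.215080

Answer: Gamma = 1.215080


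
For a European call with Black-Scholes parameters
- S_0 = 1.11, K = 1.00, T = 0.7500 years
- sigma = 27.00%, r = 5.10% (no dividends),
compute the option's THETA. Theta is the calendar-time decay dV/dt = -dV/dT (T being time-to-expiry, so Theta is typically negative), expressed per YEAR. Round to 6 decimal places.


Answer: Theta = -0.086826

Derivation:
d1 = 0.7268092127; d2 = 0.4929823537
phi(d1) = 0.3063385705; exp(-qT) = 1.0000000000; exp(-rT) = 0.9624722927
Theta = -S*exp(-qT)*phi(d1)*sigma/(2*sqrt(T)) - r*K*exp(-rT)*N(d2) + q*S*exp(-qT)*N(d1)
N(d1) = 0.7663285807; N(d2) = 0.6889874720; sqrt(T) = 0.8660254038
Term 1 = -1.1100 * 1.0000000000 * 0.3063385705 * 0.2700 / (2 * 0.8660254038) = -0.0530063374
Term 2 = -0.0510 * 1.0000 * 0.9624722927 * 0.6889874720 = -0.0338196989
Term 3 = 0 (no dividend yield, q = 0)
Theta = -0.0530063374 + (-0.0338196989) + (0.0000000000) = -0.086826


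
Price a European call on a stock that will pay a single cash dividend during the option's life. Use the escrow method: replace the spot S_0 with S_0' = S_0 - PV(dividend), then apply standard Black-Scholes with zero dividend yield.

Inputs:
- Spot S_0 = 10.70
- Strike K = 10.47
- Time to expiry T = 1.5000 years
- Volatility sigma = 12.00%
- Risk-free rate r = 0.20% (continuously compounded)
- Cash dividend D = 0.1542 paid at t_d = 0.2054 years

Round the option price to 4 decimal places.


Answer: Price = 0.6697

Derivation:
PV(D) = D * exp(-r * t_d) = 0.1542 * 0.99958928 = 0.15413667
S_0' = S_0 - PV(D) = 10.7000 - 0.15413667 = 10.54586333
d1 = (ln(S_0'/K) + (r + sigma^2/2)*T) / (sigma*sqrt(T)) = 0.14302065
d2 = d1 - sigma*sqrt(T) = -0.00394873
exp(-rT) = 0.99700450
N(d1) = 0.55686306; N(d2) = 0.49842469
C = S_0' * N(d1) - K * exp(-rT) * N(d2) = 10.54586333 * 0.55686306 - 10.4700 * 0.99700450 * 0.49842469 = 0.6697


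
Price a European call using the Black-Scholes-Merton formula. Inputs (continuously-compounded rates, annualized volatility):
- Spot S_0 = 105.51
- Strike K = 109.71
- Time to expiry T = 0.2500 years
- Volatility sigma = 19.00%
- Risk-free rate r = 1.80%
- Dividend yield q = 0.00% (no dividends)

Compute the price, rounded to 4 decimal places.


Answer: Price = 2.4794

Derivation:
d1 = (ln(S/K) + (r - q + 0.5*sigma^2) * T) / (sigma * sqrt(T)) = -0.31602406
d2 = d1 - sigma * sqrt(T) = -0.41102406
exp(-rT) = 0.99551011; exp(-qT) = 1.00000000
C = S_0 * exp(-qT) * N(d1) - K * exp(-rT) * N(d2)
N(d1) = 0.37599212; N(d2) = 0.34052745
C = 105.5100 * 1.00000000 * 0.37599212 - 109.7100 * 0.99551011 * 0.34052745 = 2.4794


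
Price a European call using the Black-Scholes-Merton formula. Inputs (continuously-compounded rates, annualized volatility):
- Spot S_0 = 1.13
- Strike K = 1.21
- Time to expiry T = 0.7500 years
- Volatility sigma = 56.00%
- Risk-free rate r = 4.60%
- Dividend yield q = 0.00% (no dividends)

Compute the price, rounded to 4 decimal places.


d1 = (ln(S/K) + (r - q + 0.5*sigma^2) * T) / (sigma * sqrt(T)) = 0.17258087
d2 = d1 - sigma * sqrt(T) = -0.31239336
exp(-rT) = 0.96608834; exp(-qT) = 1.00000000
C = S_0 * exp(-qT) * N(d1) - K * exp(-rT) * N(d2)
N(d1) = 0.56850955; N(d2) = 0.37737080
C = 1.1300 * 1.00000000 * 0.56850955 - 1.2100 * 0.96608834 * 0.37737080 = 0.2013

Answer: Price = 0.2013


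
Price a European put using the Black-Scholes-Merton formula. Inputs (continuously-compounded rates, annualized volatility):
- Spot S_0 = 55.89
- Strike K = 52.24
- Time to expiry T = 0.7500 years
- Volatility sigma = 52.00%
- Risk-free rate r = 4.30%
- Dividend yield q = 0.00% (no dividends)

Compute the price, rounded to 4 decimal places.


d1 = (ln(S/K) + (r - q + 0.5*sigma^2) * T) / (sigma * sqrt(T)) = 0.44675139
d2 = d1 - sigma * sqrt(T) = -0.00358182
exp(-rT) = 0.96826449; exp(-qT) = 1.00000000
P = K * exp(-rT) * N(-d2) - S_0 * exp(-qT) * N(-d1)
N(-d1) = 0.32752729; N(-d2) = 0.50142894
P = 52.2400 * 0.96826449 * 0.50142894 - 55.8900 * 1.00000000 * 0.32752729 = 7.0578

Answer: Price = 7.0578


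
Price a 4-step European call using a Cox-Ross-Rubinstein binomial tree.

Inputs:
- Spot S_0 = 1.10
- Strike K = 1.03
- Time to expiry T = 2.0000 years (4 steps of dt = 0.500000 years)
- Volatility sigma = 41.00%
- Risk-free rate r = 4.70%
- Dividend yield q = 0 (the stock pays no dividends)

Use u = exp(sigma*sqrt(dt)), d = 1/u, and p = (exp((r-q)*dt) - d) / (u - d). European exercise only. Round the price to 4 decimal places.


Answer: Price = V(0,0) = 0.3182

Derivation:
dt = T/N = 0.500000
u = exp(sigma*sqrt(dt)) = 1.336312; d = 1/u = 0.748328
p = (exp((r-q)*dt) - d) / (u - d) = 0.468465
Discount per step: exp(-r*dt) = 0.976774
Stock lattice S(k, i) with i counting down-moves:
  k=0: S(0,0) = 1.1000
  k=1: S(1,0) = 1.4699; S(1,1) = 0.8232
  k=2: S(2,0) = 1.9643; S(2,1) = 1.1000; S(2,2) = 0.6160
  k=3: S(3,0) = 2.6249; S(3,1) = 1.4699; S(3,2) = 0.8232; S(3,3) = 0.4610
  k=4: S(4,0) = 3.5077; S(4,1) = 1.9643; S(4,2) = 1.1000; S(4,3) = 0.6160; S(4,4) = 0.3450
Terminal payoffs V(N, i) = max(S_T - K, 0):
  V(4,0) = 2.477717; V(4,1) = 0.934304; V(4,2) = 0.070000; V(4,3) = 0.000000; V(4,4) = 0.000000
Backward induction: V(k, i) = exp(-r*dt) * [p * V(k+1, i) + (1-p) * V(k+1, i+1)].
  V(3,0) = exp(-r*dt) * [p*2.477717 + (1-p)*0.934304] = 1.618846
  V(3,1) = exp(-r*dt) * [p*0.934304 + (1-p)*0.070000] = 0.463866
  V(3,2) = exp(-r*dt) * [p*0.070000 + (1-p)*0.000000] = 0.032031
  V(3,3) = exp(-r*dt) * [p*0.000000 + (1-p)*0.000000] = 0.000000
  V(2,0) = exp(-r*dt) * [p*1.618846 + (1-p)*0.463866] = 0.981594
  V(2,1) = exp(-r*dt) * [p*0.463866 + (1-p)*0.032031] = 0.228888
  V(2,2) = exp(-r*dt) * [p*0.032031 + (1-p)*0.000000] = 0.014657
  V(1,0) = exp(-r*dt) * [p*0.981594 + (1-p)*0.228888] = 0.567999
  V(1,1) = exp(-r*dt) * [p*0.228888 + (1-p)*0.014657] = 0.112345
  V(0,0) = exp(-r*dt) * [p*0.567999 + (1-p)*0.112345] = 0.318236


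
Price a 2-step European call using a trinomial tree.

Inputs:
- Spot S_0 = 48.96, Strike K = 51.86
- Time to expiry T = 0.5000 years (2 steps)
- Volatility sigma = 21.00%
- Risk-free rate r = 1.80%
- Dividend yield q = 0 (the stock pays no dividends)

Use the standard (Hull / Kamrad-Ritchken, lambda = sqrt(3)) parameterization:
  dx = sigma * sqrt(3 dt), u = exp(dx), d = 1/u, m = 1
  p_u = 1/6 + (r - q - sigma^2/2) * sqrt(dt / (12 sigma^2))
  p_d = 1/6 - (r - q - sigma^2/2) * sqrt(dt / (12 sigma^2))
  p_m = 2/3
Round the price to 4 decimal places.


Answer: Price = V(0,0) = 1.9812

Derivation:
dt = T/N = 0.250000; dx = sigma*sqrt(3*dt) = 0.181865
u = exp(dx) = 1.199453; d = 1/u = 0.833714
p_u = 0.163883, p_m = 0.666667, p_d = 0.169450
Discount per step: exp(-r*dt) = 0.995510
Stock lattice S(k, j) with j the centered position index:
  k=0: S(0,+0) = 48.9600
  k=1: S(1,-1) = 40.8186; S(1,+0) = 48.9600; S(1,+1) = 58.7252
  k=2: S(2,-2) = 34.0310; S(2,-1) = 40.8186; S(2,+0) = 48.9600; S(2,+1) = 58.7252; S(2,+2) = 70.4381
Terminal payoffs V(N, j) = max(S_T - K, 0):
  V(2,-2) = 0.000000; V(2,-1) = 0.000000; V(2,+0) = 0.000000; V(2,+1) = 6.865202; V(2,+2) = 18.578100
Backward induction: V(k, j) = exp(-r*dt) * [p_u * V(k+1, j+1) + p_m * V(k+1, j) + p_d * V(k+1, j-1)]
  V(1,-1) = exp(-r*dt) * [p_u*0.000000 + p_m*0.000000 + p_d*0.000000] = 0.000000
  V(1,+0) = exp(-r*dt) * [p_u*6.865202 + p_m*0.000000 + p_d*0.000000] = 1.120038
  V(1,+1) = exp(-r*dt) * [p_u*18.578100 + p_m*6.865202 + p_d*0.000000] = 7.587217
  V(0,+0) = exp(-r*dt) * [p_u*7.587217 + p_m*1.120038 + p_d*0.000000] = 1.981173


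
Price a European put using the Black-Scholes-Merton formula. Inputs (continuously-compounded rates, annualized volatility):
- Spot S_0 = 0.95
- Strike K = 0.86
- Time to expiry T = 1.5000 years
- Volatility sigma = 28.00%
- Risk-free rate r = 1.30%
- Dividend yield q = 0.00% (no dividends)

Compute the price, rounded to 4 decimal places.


d1 = (ln(S/K) + (r - q + 0.5*sigma^2) * T) / (sigma * sqrt(T)) = 0.51856163
d2 = d1 - sigma * sqrt(T) = 0.17563307
exp(-rT) = 0.98068890; exp(-qT) = 1.00000000
P = K * exp(-rT) * N(-d2) - S_0 * exp(-qT) * N(-d1)
N(-d1) = 0.30203324; N(-d2) = 0.43029111
P = 0.8600 * 0.98068890 * 0.43029111 - 0.9500 * 1.00000000 * 0.30203324 = 0.0760

Answer: Price = 0.0760


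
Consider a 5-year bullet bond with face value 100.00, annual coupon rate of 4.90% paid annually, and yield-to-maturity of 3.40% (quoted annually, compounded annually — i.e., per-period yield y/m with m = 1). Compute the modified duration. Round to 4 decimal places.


Answer: Modified duration = 4.4203

Derivation:
Coupon per period c = face * coupon_rate / m = 4.900000
Periods per year m = 1; per-period yield y/m = 0.034000
Number of cashflows N = 5
Cashflows (t years, CF_t, discount factor 1/(1+y/m)^(m*t), PV):
  t = 1.0000: CF_t = 4.900000, DF = 0.967118, PV = 4.738878
  t = 2.0000: CF_t = 4.900000, DF = 0.935317, PV = 4.583054
  t = 3.0000: CF_t = 4.900000, DF = 0.904562, PV = 4.432354
  t = 4.0000: CF_t = 4.900000, DF = 0.874818, PV = 4.286610
  t = 5.0000: CF_t = 104.900000, DF = 0.846052, PV = 88.750906
Price P = sum_t PV_t = 106.791802
First compute Macaulay numerator sum_t t * PV_t:
  t * PV_t at t = 1.0000: 4.738878
  t * PV_t at t = 2.0000: 9.166109
  t * PV_t at t = 3.0000: 13.297063
  t * PV_t at t = 4.0000: 17.146438
  t * PV_t at t = 5.0000: 443.754529
Macaulay duration D = 488.103017 / 106.791802 = 4.570604
Modified duration = D / (1 + y/m) = 4.570604 / (1 + 0.034000) = 4.420313


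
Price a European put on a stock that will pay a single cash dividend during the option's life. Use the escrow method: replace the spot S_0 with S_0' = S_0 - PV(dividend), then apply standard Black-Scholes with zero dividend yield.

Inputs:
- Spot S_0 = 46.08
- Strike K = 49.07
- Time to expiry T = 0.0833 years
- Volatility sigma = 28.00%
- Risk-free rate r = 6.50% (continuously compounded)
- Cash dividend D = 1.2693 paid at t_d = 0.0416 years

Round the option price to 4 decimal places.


Answer: Price = 4.2737

Derivation:
PV(D) = D * exp(-r * t_d) = 1.2693 * 0.99729965 = 1.26587245
S_0' = S_0 - PV(D) = 46.0800 - 1.26587245 = 44.81412755
d1 = (ln(S_0'/K) + (r + sigma^2/2)*T) / (sigma*sqrt(T)) = -1.01524117
d2 = d1 - sigma*sqrt(T) = -1.09605404
exp(-rT) = 0.99460013
N(-d1) = 0.84500456; N(-d2) = 0.86347244
P = K * exp(-rT) * N(-d2) - S_0' * N(-d1) = 49.0700 * 0.99460013 * 0.86347244 - 44.81412755 * 0.84500456 = 4.2737


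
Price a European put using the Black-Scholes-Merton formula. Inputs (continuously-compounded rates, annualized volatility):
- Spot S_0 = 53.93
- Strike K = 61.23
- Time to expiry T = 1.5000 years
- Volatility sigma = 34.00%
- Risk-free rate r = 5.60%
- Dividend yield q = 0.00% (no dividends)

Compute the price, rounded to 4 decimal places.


d1 = (ln(S/K) + (r - q + 0.5*sigma^2) * T) / (sigma * sqrt(T)) = 0.10506304
d2 = d1 - sigma * sqrt(T) = -0.31135021
exp(-rT) = 0.91943126; exp(-qT) = 1.00000000
P = K * exp(-rT) * N(-d2) - S_0 * exp(-qT) * N(-d1)
N(-d1) = 0.45816289; N(-d2) = 0.62223280
P = 61.2300 * 0.91943126 * 0.62223280 - 53.9300 * 1.00000000 * 0.45816289 = 10.3210

Answer: Price = 10.3210


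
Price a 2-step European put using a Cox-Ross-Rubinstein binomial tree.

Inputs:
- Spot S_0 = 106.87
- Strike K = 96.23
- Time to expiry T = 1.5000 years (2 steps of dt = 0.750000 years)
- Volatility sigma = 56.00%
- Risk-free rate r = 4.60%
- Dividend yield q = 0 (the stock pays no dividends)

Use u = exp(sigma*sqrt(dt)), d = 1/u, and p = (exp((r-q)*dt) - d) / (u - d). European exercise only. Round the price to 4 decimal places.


dt = T/N = 0.750000
u = exp(sigma*sqrt(dt)) = 1.624133; d = 1/u = 0.615713
p = (exp((r-q)*dt) - d) / (u - d) = 0.415887
Discount per step: exp(-r*dt) = 0.966088
Stock lattice S(k, i) with i counting down-moves:
  k=0: S(0,0) = 106.8700
  k=1: S(1,0) = 173.5711; S(1,1) = 65.8013
  k=2: S(2,0) = 281.9026; S(2,1) = 106.8700; S(2,2) = 40.5147
Terminal payoffs V(N, i) = max(K - S_T, 0):
  V(2,0) = 0.000000; V(2,1) = 0.000000; V(2,2) = 55.715307
Backward induction: V(k, i) = exp(-r*dt) * [p * V(k+1, i) + (1-p) * V(k+1, i+1)].
  V(1,0) = exp(-r*dt) * [p*0.000000 + (1-p)*0.000000] = 0.000000
  V(1,1) = exp(-r*dt) * [p*0.000000 + (1-p)*55.715307] = 31.440405
  V(0,0) = exp(-r*dt) * [p*0.000000 + (1-p)*31.440405] = 17.741965

Answer: Price = V(0,0) = 17.7420


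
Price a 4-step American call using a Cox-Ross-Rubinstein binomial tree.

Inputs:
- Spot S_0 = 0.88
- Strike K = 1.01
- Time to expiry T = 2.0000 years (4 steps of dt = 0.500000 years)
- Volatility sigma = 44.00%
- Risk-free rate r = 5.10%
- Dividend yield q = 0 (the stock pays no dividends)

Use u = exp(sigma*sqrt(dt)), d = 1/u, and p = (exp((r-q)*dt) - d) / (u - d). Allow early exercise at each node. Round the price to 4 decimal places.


dt = T/N = 0.500000
u = exp(sigma*sqrt(dt)) = 1.364963; d = 1/u = 0.732621
p = (exp((r-q)*dt) - d) / (u - d) = 0.463685
Discount per step: exp(-r*dt) = 0.974822
Stock lattice S(k, i) with i counting down-moves:
  k=0: S(0,0) = 0.8800
  k=1: S(1,0) = 1.2012; S(1,1) = 0.6447
  k=2: S(2,0) = 1.6395; S(2,1) = 0.8800; S(2,2) = 0.4723
  k=3: S(3,0) = 2.2379; S(3,1) = 1.2012; S(3,2) = 0.6447; S(3,3) = 0.3460
  k=4: S(4,0) = 3.0547; S(4,1) = 1.6395; S(4,2) = 0.8800; S(4,3) = 0.4723; S(4,4) = 0.2535
Terminal payoffs V(N, i) = max(S_T - K, 0):
  V(4,0) = 2.044679; V(4,1) = 0.629548; V(4,2) = 0.000000; V(4,3) = 0.000000; V(4,4) = 0.000000
Backward induction: V(k, i) = exp(-r*dt) * [p * V(k+1, i) + (1-p) * V(k+1, i+1)]; then take max(V_cont, immediate exercise) for American.
  V(3,0) = exp(-r*dt) * [p*2.044679 + (1-p)*0.629548] = 1.253351; exercise = 1.227922; V(3,0) = max -> 1.253351
  V(3,1) = exp(-r*dt) * [p*0.629548 + (1-p)*0.000000] = 0.284562; exercise = 0.191167; V(3,1) = max -> 0.284562
  V(3,2) = exp(-r*dt) * [p*0.000000 + (1-p)*0.000000] = 0.000000; exercise = 0.000000; V(3,2) = max -> 0.000000
  V(3,3) = exp(-r*dt) * [p*0.000000 + (1-p)*0.000000] = 0.000000; exercise = 0.000000; V(3,3) = max -> 0.000000
  V(2,0) = exp(-r*dt) * [p*1.253351 + (1-p)*0.284562] = 0.715300; exercise = 0.629548; V(2,0) = max -> 0.715300
  V(2,1) = exp(-r*dt) * [p*0.284562 + (1-p)*0.000000] = 0.128625; exercise = 0.000000; V(2,1) = max -> 0.128625
  V(2,2) = exp(-r*dt) * [p*0.000000 + (1-p)*0.000000] = 0.000000; exercise = 0.000000; V(2,2) = max -> 0.000000
  V(1,0) = exp(-r*dt) * [p*0.715300 + (1-p)*0.128625] = 0.390569; exercise = 0.191167; V(1,0) = max -> 0.390569
  V(1,1) = exp(-r*dt) * [p*0.128625 + (1-p)*0.000000] = 0.058140; exercise = 0.000000; V(1,1) = max -> 0.058140
  V(0,0) = exp(-r*dt) * [p*0.390569 + (1-p)*0.058140] = 0.206937; exercise = 0.000000; V(0,0) = max -> 0.206937

Answer: Price = V(0,0) = 0.2069


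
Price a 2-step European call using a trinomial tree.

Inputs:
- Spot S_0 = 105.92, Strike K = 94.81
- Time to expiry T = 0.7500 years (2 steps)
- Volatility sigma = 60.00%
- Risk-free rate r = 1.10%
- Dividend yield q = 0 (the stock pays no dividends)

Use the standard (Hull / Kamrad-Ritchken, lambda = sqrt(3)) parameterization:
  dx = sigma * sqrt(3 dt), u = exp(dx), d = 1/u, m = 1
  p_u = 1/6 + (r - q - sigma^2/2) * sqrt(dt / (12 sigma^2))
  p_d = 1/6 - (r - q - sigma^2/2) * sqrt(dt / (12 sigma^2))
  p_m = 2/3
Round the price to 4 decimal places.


Answer: Price = V(0,0) = 25.5752

Derivation:
dt = T/N = 0.375000; dx = sigma*sqrt(3*dt) = 0.636396
u = exp(dx) = 1.889658; d = 1/u = 0.529196
p_u = 0.116875, p_m = 0.666667, p_d = 0.216459
Discount per step: exp(-r*dt) = 0.995883
Stock lattice S(k, j) with j the centered position index:
  k=0: S(0,+0) = 105.9200
  k=1: S(1,-1) = 56.0525; S(1,+0) = 105.9200; S(1,+1) = 200.1526
  k=2: S(2,-2) = 29.6627; S(2,-1) = 56.0525; S(2,+0) = 105.9200; S(2,+1) = 200.1526; S(2,+2) = 378.2201
Terminal payoffs V(N, j) = max(S_T - K, 0):
  V(2,-2) = 0.000000; V(2,-1) = 0.000000; V(2,+0) = 11.110000; V(2,+1) = 105.342624; V(2,+2) = 283.410099
Backward induction: V(k, j) = exp(-r*dt) * [p_u * V(k+1, j+1) + p_m * V(k+1, j) + p_d * V(k+1, j-1)]
  V(1,-1) = exp(-r*dt) * [p_u*11.110000 + p_m*0.000000 + p_d*0.000000] = 1.293131
  V(1,+0) = exp(-r*dt) * [p_u*105.342624 + p_m*11.110000 + p_d*0.000000] = 19.637368
  V(1,+1) = exp(-r*dt) * [p_u*283.410099 + p_m*105.342624 + p_d*11.110000] = 105.321357
  V(0,+0) = exp(-r*dt) * [p_u*105.321357 + p_m*19.637368 + p_d*1.293131] = 25.575161
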